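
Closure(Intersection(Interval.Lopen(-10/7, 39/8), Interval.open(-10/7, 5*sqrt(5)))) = Interval(-10/7, 39/8)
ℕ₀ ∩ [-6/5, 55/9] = {0, 1, …, 6}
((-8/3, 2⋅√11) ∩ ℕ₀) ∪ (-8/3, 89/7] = (-8/3, 89/7] ∪ {0, 1, …, 6}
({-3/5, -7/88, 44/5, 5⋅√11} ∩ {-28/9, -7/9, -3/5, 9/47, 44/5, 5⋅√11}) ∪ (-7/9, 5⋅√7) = (-7/9, 5⋅√7) ∪ {5⋅√11}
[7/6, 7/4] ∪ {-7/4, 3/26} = {-7/4, 3/26} ∪ [7/6, 7/4]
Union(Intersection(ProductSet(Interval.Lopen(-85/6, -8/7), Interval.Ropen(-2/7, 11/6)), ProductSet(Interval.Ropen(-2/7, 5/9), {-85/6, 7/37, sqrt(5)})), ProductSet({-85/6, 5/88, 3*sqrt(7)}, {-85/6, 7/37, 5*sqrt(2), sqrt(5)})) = ProductSet({-85/6, 5/88, 3*sqrt(7)}, {-85/6, 7/37, 5*sqrt(2), sqrt(5)})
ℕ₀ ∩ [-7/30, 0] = {0}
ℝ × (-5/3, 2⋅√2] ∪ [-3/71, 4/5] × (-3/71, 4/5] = ℝ × (-5/3, 2⋅√2]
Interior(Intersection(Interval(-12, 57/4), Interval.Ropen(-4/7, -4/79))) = Interval.open(-4/7, -4/79)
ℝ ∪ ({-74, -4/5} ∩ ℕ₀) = ℝ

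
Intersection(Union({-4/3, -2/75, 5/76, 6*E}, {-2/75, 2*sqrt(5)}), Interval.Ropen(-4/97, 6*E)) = {-2/75, 5/76, 2*sqrt(5)}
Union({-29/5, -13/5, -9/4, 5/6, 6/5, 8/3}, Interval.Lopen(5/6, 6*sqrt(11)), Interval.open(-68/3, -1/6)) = Union(Interval.open(-68/3, -1/6), Interval(5/6, 6*sqrt(11)))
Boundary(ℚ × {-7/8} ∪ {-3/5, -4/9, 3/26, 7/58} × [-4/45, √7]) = (ℝ × {-7/8}) ∪ ({-3/5, -4/9, 3/26, 7/58} × [-4/45, √7])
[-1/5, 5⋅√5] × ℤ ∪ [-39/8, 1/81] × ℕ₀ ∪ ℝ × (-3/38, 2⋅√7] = ([-39/8, 1/81] × ℕ₀) ∪ ([-1/5, 5⋅√5] × ℤ) ∪ (ℝ × (-3/38, 2⋅√7])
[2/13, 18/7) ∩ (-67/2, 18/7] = [2/13, 18/7)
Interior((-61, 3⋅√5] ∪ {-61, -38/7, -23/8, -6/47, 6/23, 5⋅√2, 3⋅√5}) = (-61, 3⋅√5)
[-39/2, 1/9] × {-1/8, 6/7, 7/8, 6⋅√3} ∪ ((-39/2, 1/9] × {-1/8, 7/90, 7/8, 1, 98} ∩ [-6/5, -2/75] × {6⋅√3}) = [-39/2, 1/9] × {-1/8, 6/7, 7/8, 6⋅√3}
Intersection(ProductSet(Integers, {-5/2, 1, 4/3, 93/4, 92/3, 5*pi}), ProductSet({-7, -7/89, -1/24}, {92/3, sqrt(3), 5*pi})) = ProductSet({-7}, {92/3, 5*pi})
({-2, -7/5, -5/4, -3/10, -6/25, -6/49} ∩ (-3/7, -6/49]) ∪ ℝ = ℝ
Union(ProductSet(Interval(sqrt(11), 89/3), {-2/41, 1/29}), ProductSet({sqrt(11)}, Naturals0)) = Union(ProductSet({sqrt(11)}, Naturals0), ProductSet(Interval(sqrt(11), 89/3), {-2/41, 1/29}))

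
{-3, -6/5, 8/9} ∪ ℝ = ℝ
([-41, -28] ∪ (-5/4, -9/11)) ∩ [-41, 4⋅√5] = [-41, -28] ∪ (-5/4, -9/11)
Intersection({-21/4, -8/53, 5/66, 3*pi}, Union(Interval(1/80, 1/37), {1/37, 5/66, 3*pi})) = {5/66, 3*pi}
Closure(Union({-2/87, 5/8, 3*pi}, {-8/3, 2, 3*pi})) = {-8/3, -2/87, 5/8, 2, 3*pi}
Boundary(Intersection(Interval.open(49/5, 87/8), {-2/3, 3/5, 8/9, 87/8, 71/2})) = EmptySet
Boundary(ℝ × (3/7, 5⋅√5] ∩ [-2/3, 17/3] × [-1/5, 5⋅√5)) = ({-2/3, 17/3} × [3/7, 5⋅√5]) ∪ ([-2/3, 17/3] × {3/7, 5⋅√5})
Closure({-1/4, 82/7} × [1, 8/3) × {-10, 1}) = {-1/4, 82/7} × [1, 8/3] × {-10, 1}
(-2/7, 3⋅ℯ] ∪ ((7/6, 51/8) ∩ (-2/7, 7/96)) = (-2/7, 3⋅ℯ]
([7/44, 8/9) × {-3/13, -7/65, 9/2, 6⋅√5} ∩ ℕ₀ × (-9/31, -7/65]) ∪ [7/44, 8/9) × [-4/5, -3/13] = [7/44, 8/9) × [-4/5, -3/13]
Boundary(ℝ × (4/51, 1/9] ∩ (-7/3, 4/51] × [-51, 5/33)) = ({-7/3, 4/51} × [4/51, 1/9]) ∪ ([-7/3, 4/51] × {4/51, 1/9})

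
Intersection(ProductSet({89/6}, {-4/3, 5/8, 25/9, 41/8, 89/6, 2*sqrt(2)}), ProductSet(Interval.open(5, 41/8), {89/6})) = EmptySet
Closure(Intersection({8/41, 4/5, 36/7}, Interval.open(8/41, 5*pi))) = {4/5, 36/7}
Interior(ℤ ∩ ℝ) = ∅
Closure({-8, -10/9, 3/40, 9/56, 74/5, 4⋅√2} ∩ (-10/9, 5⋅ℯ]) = {3/40, 9/56, 4⋅√2}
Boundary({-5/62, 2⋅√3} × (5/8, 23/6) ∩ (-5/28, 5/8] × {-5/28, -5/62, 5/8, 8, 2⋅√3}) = {-5/62} × {2⋅√3}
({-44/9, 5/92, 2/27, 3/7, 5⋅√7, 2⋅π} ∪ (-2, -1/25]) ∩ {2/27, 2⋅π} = {2/27, 2⋅π}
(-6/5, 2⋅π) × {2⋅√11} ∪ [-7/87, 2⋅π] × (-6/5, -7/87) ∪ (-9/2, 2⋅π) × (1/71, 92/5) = ((-9/2, 2⋅π) × (1/71, 92/5)) ∪ ([-7/87, 2⋅π] × (-6/5, -7/87))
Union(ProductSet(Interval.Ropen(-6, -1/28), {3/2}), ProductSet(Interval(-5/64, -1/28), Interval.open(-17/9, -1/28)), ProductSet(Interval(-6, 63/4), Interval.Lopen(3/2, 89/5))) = Union(ProductSet(Interval.Ropen(-6, -1/28), {3/2}), ProductSet(Interval(-6, 63/4), Interval.Lopen(3/2, 89/5)), ProductSet(Interval(-5/64, -1/28), Interval.open(-17/9, -1/28)))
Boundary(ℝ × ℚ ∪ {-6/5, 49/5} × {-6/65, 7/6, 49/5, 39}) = ℝ × ℝ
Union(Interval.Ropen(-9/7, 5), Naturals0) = Union(Interval(-9/7, 5), Naturals0)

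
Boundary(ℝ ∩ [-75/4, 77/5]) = {-75/4, 77/5}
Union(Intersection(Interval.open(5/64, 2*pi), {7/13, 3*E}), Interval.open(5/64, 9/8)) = Interval.open(5/64, 9/8)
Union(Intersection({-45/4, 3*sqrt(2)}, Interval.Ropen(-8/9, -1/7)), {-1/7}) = {-1/7}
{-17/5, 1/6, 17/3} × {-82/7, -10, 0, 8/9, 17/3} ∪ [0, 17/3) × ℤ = ([0, 17/3) × ℤ) ∪ ({-17/5, 1/6, 17/3} × {-82/7, -10, 0, 8/9, 17/3})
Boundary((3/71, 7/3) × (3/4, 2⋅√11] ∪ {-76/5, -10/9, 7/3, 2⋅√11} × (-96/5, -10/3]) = ({3/71, 7/3} × [3/4, 2⋅√11]) ∪ ([3/71, 7/3] × {3/4, 2⋅√11}) ∪ ({-76/5, -10/9, 7/3, 2⋅√11} × [-96/5, -10/3])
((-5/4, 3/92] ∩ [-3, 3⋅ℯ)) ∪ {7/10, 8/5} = (-5/4, 3/92] ∪ {7/10, 8/5}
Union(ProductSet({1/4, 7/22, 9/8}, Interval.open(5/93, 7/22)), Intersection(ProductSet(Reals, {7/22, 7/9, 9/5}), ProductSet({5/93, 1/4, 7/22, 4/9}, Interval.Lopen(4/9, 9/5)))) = Union(ProductSet({1/4, 7/22, 9/8}, Interval.open(5/93, 7/22)), ProductSet({5/93, 1/4, 7/22, 4/9}, {7/9, 9/5}))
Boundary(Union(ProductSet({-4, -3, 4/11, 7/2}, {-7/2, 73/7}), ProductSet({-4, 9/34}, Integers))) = Union(ProductSet({-4, 9/34}, Integers), ProductSet({-4, -3, 4/11, 7/2}, {-7/2, 73/7}))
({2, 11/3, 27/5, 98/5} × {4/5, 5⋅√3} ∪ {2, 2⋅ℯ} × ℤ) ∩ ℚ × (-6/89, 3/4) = {2} × {0}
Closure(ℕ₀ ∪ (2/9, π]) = ℕ₀ ∪ [2/9, π] ∪ (ℕ₀ \ (2/9, π))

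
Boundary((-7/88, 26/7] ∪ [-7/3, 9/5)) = {-7/3, 26/7}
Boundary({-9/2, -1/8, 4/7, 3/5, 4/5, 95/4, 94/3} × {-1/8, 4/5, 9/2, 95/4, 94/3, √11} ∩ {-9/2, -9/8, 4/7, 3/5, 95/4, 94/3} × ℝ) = {-9/2, 4/7, 3/5, 95/4, 94/3} × {-1/8, 4/5, 9/2, 95/4, 94/3, √11}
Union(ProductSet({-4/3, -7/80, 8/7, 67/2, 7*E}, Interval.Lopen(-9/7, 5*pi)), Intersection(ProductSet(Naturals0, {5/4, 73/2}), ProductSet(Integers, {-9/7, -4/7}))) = ProductSet({-4/3, -7/80, 8/7, 67/2, 7*E}, Interval.Lopen(-9/7, 5*pi))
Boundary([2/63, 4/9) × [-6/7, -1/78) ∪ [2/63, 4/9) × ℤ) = ({2/63, 4/9} × (ℤ ∪ [-6/7, -1/78])) ∪ ([2/63, 4/9] × ({-6/7, -1/78} ∪ (ℤ \ (-6/7, -1/78))))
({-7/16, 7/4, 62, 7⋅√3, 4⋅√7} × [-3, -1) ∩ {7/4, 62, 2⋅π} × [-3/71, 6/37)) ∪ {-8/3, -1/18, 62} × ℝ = {-8/3, -1/18, 62} × ℝ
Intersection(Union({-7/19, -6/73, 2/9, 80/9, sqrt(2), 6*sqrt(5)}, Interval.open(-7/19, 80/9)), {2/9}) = {2/9}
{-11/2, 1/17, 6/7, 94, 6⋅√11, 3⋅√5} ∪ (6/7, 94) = {-11/2, 1/17} ∪ [6/7, 94]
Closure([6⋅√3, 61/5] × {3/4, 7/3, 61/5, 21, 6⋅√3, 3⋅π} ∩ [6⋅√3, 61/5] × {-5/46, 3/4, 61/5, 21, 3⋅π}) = [6⋅√3, 61/5] × {3/4, 61/5, 21, 3⋅π}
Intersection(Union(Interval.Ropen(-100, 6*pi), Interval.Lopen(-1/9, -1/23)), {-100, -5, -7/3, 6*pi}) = {-100, -5, -7/3}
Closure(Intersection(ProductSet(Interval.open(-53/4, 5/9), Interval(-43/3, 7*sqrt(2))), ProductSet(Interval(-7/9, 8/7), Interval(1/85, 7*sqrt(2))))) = ProductSet(Interval(-7/9, 5/9), Interval(1/85, 7*sqrt(2)))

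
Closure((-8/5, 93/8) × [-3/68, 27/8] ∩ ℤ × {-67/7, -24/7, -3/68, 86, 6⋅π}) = {-1, 0, …, 11} × {-3/68}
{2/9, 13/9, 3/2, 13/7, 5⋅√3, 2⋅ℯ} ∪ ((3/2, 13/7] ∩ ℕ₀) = {2/9, 13/9, 3/2, 13/7, 5⋅√3, 2⋅ℯ}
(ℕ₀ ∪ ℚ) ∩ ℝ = ℚ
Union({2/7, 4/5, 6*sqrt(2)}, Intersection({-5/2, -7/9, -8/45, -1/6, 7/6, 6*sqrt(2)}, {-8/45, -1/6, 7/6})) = {-8/45, -1/6, 2/7, 4/5, 7/6, 6*sqrt(2)}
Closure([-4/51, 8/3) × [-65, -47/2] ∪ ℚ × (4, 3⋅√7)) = ([-4/51, 8/3] × [-65, -47/2]) ∪ (ℝ × [4, 3⋅√7])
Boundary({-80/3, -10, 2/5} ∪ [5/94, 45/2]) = {-80/3, -10, 5/94, 45/2}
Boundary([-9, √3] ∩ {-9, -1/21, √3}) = {-9, -1/21, √3}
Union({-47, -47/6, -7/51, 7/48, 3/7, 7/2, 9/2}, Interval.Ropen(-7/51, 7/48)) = Union({-47, -47/6, 3/7, 7/2, 9/2}, Interval(-7/51, 7/48))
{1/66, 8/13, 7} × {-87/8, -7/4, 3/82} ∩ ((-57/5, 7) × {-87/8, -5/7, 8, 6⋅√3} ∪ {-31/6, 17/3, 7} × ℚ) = ({1/66, 8/13} × {-87/8}) ∪ ({7} × {-87/8, -7/4, 3/82})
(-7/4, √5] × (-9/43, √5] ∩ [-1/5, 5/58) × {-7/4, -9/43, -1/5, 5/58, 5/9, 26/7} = [-1/5, 5/58) × {-1/5, 5/58, 5/9}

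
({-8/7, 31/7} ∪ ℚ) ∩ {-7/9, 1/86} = {-7/9, 1/86}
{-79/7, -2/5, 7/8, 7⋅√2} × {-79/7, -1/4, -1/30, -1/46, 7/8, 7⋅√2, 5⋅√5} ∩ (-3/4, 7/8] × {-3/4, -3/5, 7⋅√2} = {-2/5, 7/8} × {7⋅√2}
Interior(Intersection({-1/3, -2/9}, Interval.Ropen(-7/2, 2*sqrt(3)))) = EmptySet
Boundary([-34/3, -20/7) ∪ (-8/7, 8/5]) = {-34/3, -20/7, -8/7, 8/5}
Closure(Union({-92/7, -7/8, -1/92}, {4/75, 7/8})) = {-92/7, -7/8, -1/92, 4/75, 7/8}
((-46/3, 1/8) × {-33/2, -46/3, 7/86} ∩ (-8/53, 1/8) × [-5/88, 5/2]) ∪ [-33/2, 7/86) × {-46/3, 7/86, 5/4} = ((-8/53, 1/8) × {7/86}) ∪ ([-33/2, 7/86) × {-46/3, 7/86, 5/4})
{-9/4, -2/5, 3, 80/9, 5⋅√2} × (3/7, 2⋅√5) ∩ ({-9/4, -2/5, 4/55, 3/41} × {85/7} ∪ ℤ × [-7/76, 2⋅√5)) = {3} × (3/7, 2⋅√5)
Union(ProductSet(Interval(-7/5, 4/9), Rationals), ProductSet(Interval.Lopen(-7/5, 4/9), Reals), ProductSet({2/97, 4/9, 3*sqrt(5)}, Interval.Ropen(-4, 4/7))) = Union(ProductSet({2/97, 4/9, 3*sqrt(5)}, Interval.Ropen(-4, 4/7)), ProductSet(Interval(-7/5, 4/9), Rationals), ProductSet(Interval.Lopen(-7/5, 4/9), Reals))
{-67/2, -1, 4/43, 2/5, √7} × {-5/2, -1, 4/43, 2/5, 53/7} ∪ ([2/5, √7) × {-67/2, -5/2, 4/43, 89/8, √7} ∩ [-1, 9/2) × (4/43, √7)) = {-67/2, -1, 4/43, 2/5, √7} × {-5/2, -1, 4/43, 2/5, 53/7}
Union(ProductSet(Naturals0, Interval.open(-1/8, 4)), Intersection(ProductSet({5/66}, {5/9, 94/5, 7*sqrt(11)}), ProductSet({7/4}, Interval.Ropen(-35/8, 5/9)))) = ProductSet(Naturals0, Interval.open(-1/8, 4))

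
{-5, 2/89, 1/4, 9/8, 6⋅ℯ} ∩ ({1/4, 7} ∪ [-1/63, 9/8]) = {2/89, 1/4, 9/8}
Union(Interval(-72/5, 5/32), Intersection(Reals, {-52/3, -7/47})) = Union({-52/3}, Interval(-72/5, 5/32))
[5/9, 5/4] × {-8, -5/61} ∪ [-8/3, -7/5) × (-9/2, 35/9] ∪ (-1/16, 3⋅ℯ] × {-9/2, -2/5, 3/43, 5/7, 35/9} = ([5/9, 5/4] × {-8, -5/61}) ∪ ([-8/3, -7/5) × (-9/2, 35/9]) ∪ ((-1/16, 3⋅ℯ] × {-9/2, -2/5, 3/43, 5/7, 35/9})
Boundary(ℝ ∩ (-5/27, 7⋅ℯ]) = {-5/27, 7⋅ℯ}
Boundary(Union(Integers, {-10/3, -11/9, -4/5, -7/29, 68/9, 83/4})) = Union({-10/3, -11/9, -4/5, -7/29, 68/9, 83/4}, Integers)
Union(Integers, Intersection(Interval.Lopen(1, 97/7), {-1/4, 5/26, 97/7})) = Union({97/7}, Integers)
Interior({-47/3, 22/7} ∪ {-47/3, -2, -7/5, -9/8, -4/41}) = ∅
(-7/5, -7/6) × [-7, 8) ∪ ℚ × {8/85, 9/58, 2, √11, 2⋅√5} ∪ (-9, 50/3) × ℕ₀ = ((-9, 50/3) × ℕ₀) ∪ ((-7/5, -7/6) × [-7, 8)) ∪ (ℚ × {8/85, 9/58, 2, √11, 2⋅√5})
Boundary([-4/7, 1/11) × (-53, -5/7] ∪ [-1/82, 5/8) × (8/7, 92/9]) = ({-4/7, 1/11} × [-53, -5/7]) ∪ ({-1/82, 5/8} × [8/7, 92/9]) ∪ ([-4/7, 1/11] × {-53, -5/7}) ∪ ([-1/82, 5/8] × {8/7, 92/9})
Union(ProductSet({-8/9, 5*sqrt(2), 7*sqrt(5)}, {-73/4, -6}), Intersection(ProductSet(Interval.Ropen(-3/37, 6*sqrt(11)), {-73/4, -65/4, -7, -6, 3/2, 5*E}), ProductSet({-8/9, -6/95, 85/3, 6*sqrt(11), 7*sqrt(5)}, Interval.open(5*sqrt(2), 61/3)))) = Union(ProductSet({-6/95, 7*sqrt(5)}, {5*E}), ProductSet({-8/9, 5*sqrt(2), 7*sqrt(5)}, {-73/4, -6}))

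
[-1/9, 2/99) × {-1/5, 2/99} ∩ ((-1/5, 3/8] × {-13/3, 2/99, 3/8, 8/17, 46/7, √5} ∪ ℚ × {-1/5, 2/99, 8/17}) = ([-1/9, 2/99) × {2/99}) ∪ ((ℚ ∩ [-1/9, 2/99)) × {-1/5, 2/99})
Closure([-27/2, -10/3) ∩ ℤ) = {-13, -12, …, -4}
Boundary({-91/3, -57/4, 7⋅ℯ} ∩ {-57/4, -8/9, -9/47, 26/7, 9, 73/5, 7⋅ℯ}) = {-57/4, 7⋅ℯ}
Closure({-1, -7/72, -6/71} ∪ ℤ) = ℤ ∪ {-7/72, -6/71}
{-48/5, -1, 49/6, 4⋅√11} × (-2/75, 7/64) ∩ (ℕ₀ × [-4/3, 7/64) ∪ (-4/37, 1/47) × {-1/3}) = ∅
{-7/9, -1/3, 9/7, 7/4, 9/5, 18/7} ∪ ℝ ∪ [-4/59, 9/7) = (-∞, ∞)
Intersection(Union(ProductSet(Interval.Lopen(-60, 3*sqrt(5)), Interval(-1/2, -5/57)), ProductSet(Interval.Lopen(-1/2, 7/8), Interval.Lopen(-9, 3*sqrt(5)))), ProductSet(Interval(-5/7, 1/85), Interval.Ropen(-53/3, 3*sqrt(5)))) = Union(ProductSet(Interval(-5/7, 1/85), Interval(-1/2, -5/57)), ProductSet(Interval.Lopen(-1/2, 1/85), Interval.open(-9, 3*sqrt(5))))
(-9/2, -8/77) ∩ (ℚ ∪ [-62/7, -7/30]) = (-9/2, -7/30] ∪ (ℚ ∩ (-9/2, -8/77))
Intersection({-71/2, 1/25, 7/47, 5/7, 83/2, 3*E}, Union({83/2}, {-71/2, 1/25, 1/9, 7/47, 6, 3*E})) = {-71/2, 1/25, 7/47, 83/2, 3*E}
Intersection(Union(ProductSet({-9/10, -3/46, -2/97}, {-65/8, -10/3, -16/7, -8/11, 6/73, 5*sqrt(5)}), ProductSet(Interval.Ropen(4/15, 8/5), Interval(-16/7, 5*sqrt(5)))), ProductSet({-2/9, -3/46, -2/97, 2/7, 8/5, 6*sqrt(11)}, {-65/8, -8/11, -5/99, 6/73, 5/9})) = Union(ProductSet({2/7}, {-8/11, -5/99, 6/73, 5/9}), ProductSet({-3/46, -2/97}, {-65/8, -8/11, 6/73}))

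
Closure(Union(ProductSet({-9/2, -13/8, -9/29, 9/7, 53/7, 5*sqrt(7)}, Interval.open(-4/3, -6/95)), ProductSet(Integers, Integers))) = Union(ProductSet({-9/2, -13/8, -9/29, 9/7, 53/7, 5*sqrt(7)}, Interval(-4/3, -6/95)), ProductSet(Integers, Integers))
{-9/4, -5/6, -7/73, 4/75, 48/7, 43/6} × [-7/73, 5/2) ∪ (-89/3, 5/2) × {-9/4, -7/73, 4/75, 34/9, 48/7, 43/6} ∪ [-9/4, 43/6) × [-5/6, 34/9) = ([-9/4, 43/6) × [-5/6, 34/9)) ∪ ({-9/4, -5/6, -7/73, 4/75, 48/7, 43/6} × [-7/73, 5/2)) ∪ ((-89/3, 5/2) × {-9/4, -7/73, 4/75, 34/9, 48/7, 43/6})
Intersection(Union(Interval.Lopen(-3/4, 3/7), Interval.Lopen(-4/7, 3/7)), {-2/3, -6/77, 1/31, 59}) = {-2/3, -6/77, 1/31}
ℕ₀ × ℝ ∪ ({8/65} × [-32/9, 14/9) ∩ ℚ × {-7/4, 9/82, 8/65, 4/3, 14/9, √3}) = (ℕ₀ × ℝ) ∪ ({8/65} × {-7/4, 9/82, 8/65, 4/3})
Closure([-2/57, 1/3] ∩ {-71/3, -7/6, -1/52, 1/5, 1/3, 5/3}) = {-1/52, 1/5, 1/3}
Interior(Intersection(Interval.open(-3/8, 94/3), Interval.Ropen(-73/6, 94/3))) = Interval.open(-3/8, 94/3)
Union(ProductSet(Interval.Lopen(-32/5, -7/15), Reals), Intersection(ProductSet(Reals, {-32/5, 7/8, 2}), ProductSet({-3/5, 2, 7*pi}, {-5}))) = ProductSet(Interval.Lopen(-32/5, -7/15), Reals)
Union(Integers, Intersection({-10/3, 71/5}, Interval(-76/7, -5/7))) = Union({-10/3}, Integers)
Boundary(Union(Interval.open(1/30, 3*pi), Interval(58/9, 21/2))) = {1/30, 21/2}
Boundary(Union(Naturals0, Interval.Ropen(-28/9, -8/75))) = Union(Complement(Naturals0, Interval.open(-28/9, -8/75)), {-28/9, -8/75})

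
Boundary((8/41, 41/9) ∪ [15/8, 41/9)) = {8/41, 41/9}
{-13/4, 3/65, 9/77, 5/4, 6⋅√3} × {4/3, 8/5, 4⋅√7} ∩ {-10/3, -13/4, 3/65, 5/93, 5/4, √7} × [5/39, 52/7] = {-13/4, 3/65, 5/4} × {4/3, 8/5}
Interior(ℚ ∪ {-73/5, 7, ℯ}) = ∅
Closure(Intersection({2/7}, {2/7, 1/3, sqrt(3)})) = {2/7}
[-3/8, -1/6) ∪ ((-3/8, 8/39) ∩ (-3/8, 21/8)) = [-3/8, 8/39)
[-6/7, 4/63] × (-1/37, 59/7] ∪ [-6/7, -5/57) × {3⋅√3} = [-6/7, 4/63] × (-1/37, 59/7]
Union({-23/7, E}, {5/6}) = {-23/7, 5/6, E}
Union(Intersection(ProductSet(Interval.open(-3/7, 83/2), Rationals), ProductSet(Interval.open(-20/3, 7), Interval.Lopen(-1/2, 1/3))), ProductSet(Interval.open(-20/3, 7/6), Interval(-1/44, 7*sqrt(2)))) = Union(ProductSet(Interval.open(-20/3, 7/6), Interval(-1/44, 7*sqrt(2))), ProductSet(Interval.open(-3/7, 7), Intersection(Interval.Lopen(-1/2, 1/3), Rationals)))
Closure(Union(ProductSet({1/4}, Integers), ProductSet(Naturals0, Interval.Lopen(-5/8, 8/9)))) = Union(ProductSet({1/4}, Integers), ProductSet(Naturals0, Interval(-5/8, 8/9)))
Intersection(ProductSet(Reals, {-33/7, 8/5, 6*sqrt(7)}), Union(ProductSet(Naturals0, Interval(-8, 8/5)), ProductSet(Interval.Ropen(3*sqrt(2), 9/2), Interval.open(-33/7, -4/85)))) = ProductSet(Naturals0, {-33/7, 8/5})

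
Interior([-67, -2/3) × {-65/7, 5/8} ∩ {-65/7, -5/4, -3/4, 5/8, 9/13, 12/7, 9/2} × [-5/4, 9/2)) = ∅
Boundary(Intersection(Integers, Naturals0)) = Naturals0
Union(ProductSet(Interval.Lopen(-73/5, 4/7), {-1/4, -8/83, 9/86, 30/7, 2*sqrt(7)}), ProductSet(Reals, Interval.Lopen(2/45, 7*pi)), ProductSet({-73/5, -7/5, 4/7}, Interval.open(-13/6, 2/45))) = Union(ProductSet({-73/5, -7/5, 4/7}, Interval.open(-13/6, 2/45)), ProductSet(Interval.Lopen(-73/5, 4/7), {-1/4, -8/83, 9/86, 30/7, 2*sqrt(7)}), ProductSet(Reals, Interval.Lopen(2/45, 7*pi)))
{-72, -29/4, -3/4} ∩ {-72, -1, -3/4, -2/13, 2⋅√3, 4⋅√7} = {-72, -3/4}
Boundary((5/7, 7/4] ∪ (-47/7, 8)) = {-47/7, 8}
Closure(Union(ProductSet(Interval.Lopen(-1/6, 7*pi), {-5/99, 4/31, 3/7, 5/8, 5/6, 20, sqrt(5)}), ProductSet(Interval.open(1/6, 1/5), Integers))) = Union(ProductSet(Interval(-1/6, 7*pi), {-5/99, 4/31, 3/7, 5/8, 5/6, 20, sqrt(5)}), ProductSet(Interval(1/6, 1/5), Integers))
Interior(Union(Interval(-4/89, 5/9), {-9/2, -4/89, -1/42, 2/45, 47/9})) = Interval.open(-4/89, 5/9)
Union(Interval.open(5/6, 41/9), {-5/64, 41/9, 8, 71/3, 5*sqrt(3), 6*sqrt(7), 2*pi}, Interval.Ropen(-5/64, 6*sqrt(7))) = Union({71/3}, Interval(-5/64, 6*sqrt(7)))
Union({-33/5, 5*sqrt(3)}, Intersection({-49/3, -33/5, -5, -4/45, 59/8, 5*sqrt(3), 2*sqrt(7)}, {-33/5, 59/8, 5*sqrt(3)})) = {-33/5, 59/8, 5*sqrt(3)}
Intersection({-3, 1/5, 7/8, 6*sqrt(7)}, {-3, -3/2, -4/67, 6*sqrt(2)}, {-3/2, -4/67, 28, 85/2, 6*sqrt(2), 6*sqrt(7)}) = EmptySet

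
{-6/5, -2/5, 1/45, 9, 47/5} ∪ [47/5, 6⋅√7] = {-6/5, -2/5, 1/45, 9} ∪ [47/5, 6⋅√7]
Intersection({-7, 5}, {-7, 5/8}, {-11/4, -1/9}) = EmptySet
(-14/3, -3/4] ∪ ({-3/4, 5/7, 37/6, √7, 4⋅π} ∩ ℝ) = (-14/3, -3/4] ∪ {5/7, 37/6, √7, 4⋅π}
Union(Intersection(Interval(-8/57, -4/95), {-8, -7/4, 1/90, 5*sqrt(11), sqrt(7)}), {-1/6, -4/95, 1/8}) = {-1/6, -4/95, 1/8}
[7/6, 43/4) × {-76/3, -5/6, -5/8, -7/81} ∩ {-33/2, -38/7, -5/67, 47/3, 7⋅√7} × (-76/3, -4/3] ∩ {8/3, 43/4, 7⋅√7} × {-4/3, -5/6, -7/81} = ∅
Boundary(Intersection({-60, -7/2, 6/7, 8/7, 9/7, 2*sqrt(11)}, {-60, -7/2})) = {-60, -7/2}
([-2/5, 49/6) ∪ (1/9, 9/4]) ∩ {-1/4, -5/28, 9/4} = {-1/4, -5/28, 9/4}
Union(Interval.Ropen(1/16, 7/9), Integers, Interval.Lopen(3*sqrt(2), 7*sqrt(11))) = Union(Integers, Interval.Ropen(1/16, 7/9), Interval.Lopen(3*sqrt(2), 7*sqrt(11)))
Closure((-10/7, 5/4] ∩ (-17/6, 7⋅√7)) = [-10/7, 5/4]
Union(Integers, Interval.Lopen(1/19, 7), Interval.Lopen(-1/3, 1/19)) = Union(Integers, Interval.Lopen(-1/3, 7))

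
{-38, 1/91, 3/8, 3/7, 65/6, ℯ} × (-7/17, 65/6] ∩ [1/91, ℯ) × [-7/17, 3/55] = {1/91, 3/8, 3/7} × (-7/17, 3/55]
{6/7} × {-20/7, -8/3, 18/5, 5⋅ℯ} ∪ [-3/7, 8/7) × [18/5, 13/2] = ({6/7} × {-20/7, -8/3, 18/5, 5⋅ℯ}) ∪ ([-3/7, 8/7) × [18/5, 13/2])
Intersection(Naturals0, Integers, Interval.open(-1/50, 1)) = Range(0, 1, 1)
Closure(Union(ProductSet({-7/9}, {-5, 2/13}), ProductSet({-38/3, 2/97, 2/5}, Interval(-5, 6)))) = Union(ProductSet({-7/9}, {-5, 2/13}), ProductSet({-38/3, 2/97, 2/5}, Interval(-5, 6)))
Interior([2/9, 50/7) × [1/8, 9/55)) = (2/9, 50/7) × (1/8, 9/55)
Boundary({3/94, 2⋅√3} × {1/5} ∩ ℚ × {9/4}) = ∅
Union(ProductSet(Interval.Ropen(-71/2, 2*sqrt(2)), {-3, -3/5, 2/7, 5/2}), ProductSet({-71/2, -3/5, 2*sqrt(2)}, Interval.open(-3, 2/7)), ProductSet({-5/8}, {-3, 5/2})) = Union(ProductSet({-71/2, -3/5, 2*sqrt(2)}, Interval.open(-3, 2/7)), ProductSet(Interval.Ropen(-71/2, 2*sqrt(2)), {-3, -3/5, 2/7, 5/2}))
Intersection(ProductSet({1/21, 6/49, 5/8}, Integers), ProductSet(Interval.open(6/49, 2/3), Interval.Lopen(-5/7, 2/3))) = ProductSet({5/8}, Range(0, 1, 1))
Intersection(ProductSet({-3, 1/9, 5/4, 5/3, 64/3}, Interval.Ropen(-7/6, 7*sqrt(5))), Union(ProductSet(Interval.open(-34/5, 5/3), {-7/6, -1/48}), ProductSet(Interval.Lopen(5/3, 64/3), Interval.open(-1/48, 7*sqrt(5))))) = Union(ProductSet({64/3}, Interval.open(-1/48, 7*sqrt(5))), ProductSet({-3, 1/9, 5/4}, {-7/6, -1/48}))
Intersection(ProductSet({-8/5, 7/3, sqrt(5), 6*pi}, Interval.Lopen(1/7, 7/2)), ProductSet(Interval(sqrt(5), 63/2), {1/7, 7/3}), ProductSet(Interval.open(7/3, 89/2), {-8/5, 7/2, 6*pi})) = EmptySet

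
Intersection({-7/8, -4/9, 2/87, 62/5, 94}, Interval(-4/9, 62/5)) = {-4/9, 2/87, 62/5}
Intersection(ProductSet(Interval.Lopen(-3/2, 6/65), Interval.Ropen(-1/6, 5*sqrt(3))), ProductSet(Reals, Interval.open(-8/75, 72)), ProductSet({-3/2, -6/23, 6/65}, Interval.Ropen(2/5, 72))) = ProductSet({-6/23, 6/65}, Interval.Ropen(2/5, 5*sqrt(3)))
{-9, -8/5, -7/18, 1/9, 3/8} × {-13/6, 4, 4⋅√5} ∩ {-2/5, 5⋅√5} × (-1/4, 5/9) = ∅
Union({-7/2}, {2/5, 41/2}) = {-7/2, 2/5, 41/2}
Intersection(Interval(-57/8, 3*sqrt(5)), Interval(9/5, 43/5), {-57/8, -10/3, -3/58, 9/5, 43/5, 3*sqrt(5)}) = {9/5, 3*sqrt(5)}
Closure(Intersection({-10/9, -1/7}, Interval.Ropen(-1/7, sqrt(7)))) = {-1/7}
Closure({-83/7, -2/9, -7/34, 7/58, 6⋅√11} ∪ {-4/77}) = {-83/7, -2/9, -7/34, -4/77, 7/58, 6⋅√11}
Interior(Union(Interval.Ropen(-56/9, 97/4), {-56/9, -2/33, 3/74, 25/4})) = Interval.open(-56/9, 97/4)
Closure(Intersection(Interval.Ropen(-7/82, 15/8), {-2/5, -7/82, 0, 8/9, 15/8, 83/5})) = {-7/82, 0, 8/9}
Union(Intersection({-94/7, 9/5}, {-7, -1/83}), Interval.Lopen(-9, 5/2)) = Interval.Lopen(-9, 5/2)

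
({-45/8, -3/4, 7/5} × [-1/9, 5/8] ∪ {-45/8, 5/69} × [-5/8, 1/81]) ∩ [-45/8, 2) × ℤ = {-45/8, -3/4, 5/69, 7/5} × {0}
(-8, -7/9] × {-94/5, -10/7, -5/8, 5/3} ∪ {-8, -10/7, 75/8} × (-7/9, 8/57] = ({-8, -10/7, 75/8} × (-7/9, 8/57]) ∪ ((-8, -7/9] × {-94/5, -10/7, -5/8, 5/3})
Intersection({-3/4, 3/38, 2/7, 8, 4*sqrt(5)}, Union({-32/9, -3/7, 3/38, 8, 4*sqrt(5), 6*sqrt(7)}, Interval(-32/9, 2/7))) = {-3/4, 3/38, 2/7, 8, 4*sqrt(5)}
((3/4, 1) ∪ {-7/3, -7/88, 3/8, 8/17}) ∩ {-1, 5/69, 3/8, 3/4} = {3/8}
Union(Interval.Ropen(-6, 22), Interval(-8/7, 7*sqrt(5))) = Interval.Ropen(-6, 22)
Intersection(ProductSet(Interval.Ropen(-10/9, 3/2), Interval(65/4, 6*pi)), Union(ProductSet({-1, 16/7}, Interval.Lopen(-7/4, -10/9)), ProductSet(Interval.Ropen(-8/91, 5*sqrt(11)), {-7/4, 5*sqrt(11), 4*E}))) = ProductSet(Interval.Ropen(-8/91, 3/2), {5*sqrt(11)})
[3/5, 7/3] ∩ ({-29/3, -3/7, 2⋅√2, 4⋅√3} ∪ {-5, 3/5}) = {3/5}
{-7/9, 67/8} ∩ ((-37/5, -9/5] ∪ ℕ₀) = ∅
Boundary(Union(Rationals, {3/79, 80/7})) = Reals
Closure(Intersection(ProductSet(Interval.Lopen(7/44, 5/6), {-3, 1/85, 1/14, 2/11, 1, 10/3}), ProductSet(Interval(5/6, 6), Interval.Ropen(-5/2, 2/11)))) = ProductSet({5/6}, {1/85, 1/14})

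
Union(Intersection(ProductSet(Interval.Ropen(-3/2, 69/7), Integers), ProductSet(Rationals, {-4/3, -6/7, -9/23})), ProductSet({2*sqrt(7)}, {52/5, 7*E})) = ProductSet({2*sqrt(7)}, {52/5, 7*E})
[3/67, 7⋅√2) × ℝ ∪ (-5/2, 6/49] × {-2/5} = ((-5/2, 6/49] × {-2/5}) ∪ ([3/67, 7⋅√2) × ℝ)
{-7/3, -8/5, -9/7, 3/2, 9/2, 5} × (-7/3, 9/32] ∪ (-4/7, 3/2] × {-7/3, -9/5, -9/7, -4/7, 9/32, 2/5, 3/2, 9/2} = ({-7/3, -8/5, -9/7, 3/2, 9/2, 5} × (-7/3, 9/32]) ∪ ((-4/7, 3/2] × {-7/3, -9/5, -9/7, -4/7, 9/32, 2/5, 3/2, 9/2})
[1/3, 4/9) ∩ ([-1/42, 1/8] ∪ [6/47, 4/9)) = [1/3, 4/9)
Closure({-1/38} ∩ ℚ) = {-1/38}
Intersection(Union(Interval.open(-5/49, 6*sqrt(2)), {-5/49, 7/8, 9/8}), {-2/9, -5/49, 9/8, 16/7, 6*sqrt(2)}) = {-5/49, 9/8, 16/7}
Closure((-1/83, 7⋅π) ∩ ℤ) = {0, 1, …, 21}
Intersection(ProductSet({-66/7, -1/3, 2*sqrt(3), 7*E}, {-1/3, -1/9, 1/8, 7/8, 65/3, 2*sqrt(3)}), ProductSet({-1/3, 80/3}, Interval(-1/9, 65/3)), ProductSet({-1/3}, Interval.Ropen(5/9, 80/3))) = ProductSet({-1/3}, {7/8, 65/3, 2*sqrt(3)})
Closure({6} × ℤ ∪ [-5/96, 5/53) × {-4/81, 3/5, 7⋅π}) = ({6} × ℤ) ∪ ([-5/96, 5/53] × {-4/81, 3/5, 7⋅π})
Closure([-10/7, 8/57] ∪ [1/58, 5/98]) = [-10/7, 8/57]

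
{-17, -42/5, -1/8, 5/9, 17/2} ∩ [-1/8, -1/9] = {-1/8}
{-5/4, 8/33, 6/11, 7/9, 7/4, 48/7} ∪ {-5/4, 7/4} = {-5/4, 8/33, 6/11, 7/9, 7/4, 48/7}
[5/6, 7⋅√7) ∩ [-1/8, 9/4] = [5/6, 9/4]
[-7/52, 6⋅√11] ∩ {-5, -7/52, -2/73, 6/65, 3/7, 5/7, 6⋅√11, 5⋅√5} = {-7/52, -2/73, 6/65, 3/7, 5/7, 6⋅√11, 5⋅√5}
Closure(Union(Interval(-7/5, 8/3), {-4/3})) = Interval(-7/5, 8/3)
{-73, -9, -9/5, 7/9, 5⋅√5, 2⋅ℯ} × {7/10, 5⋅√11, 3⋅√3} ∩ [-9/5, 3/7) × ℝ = {-9/5} × {7/10, 5⋅√11, 3⋅√3}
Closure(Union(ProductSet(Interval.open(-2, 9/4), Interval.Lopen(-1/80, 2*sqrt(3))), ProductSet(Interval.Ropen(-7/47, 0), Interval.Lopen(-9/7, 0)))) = Union(ProductSet({-2, 9/4}, Interval(-1/80, 2*sqrt(3))), ProductSet({-7/47, 0}, Interval(-9/7, -1/80)), ProductSet(Interval(-2, 9/4), {2*sqrt(3)}), ProductSet(Interval.open(-2, 9/4), Interval.Lopen(-1/80, 2*sqrt(3))), ProductSet(Interval(-7/47, 0), {-9/7}), ProductSet(Interval.Ropen(-7/47, 0), Interval.Lopen(-9/7, 0)), ProductSet(Union(Interval(-2, -7/47), Interval(0, 9/4)), {-1/80, 2*sqrt(3)}))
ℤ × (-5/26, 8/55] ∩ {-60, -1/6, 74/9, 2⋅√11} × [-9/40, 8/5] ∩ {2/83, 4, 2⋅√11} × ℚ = ∅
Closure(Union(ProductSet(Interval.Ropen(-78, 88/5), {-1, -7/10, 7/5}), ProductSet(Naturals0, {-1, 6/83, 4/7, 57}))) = Union(ProductSet(Interval(-78, 88/5), {-1, -7/10, 7/5}), ProductSet(Naturals0, {-1, 6/83, 4/7, 57}))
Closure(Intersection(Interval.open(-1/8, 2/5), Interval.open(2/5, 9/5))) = EmptySet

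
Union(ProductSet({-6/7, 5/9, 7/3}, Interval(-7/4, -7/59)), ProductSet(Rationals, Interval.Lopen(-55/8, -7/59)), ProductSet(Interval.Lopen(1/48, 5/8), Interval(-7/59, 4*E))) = Union(ProductSet(Interval.Lopen(1/48, 5/8), Interval(-7/59, 4*E)), ProductSet(Rationals, Interval.Lopen(-55/8, -7/59)))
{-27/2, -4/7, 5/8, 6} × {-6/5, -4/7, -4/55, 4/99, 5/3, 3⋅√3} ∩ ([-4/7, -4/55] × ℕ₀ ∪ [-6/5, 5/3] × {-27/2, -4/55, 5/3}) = {-4/7, 5/8} × {-4/55, 5/3}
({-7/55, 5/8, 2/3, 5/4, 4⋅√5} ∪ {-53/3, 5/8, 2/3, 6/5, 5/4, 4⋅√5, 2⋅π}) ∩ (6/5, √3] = {5/4}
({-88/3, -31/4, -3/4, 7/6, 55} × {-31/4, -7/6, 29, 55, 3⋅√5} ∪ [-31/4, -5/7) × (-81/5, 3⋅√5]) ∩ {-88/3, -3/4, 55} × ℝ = ({-3/4} × (-81/5, 3⋅√5]) ∪ ({-88/3, -3/4, 55} × {-31/4, -7/6, 29, 55, 3⋅√5})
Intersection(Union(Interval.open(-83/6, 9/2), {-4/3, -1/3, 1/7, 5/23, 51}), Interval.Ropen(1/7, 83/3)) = Interval.Ropen(1/7, 9/2)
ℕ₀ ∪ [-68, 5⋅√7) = [-68, 5⋅√7) ∪ ℕ₀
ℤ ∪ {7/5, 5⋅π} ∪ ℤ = ℤ ∪ {7/5, 5⋅π}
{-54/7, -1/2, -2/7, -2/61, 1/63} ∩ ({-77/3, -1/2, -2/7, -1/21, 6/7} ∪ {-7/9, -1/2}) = {-1/2, -2/7}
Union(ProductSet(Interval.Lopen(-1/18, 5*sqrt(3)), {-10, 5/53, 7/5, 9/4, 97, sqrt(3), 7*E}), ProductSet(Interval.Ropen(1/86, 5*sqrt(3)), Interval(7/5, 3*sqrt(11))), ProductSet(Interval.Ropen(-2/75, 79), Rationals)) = Union(ProductSet(Interval.Lopen(-1/18, 5*sqrt(3)), {-10, 5/53, 7/5, 9/4, 97, sqrt(3), 7*E}), ProductSet(Interval.Ropen(-2/75, 79), Rationals), ProductSet(Interval.Ropen(1/86, 5*sqrt(3)), Interval(7/5, 3*sqrt(11))))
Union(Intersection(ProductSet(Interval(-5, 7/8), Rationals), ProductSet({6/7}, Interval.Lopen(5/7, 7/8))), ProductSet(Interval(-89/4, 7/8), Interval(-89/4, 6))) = ProductSet(Interval(-89/4, 7/8), Interval(-89/4, 6))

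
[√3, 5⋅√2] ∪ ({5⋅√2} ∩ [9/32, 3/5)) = [√3, 5⋅√2]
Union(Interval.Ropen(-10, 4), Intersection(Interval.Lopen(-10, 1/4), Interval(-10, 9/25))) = Interval.Ropen(-10, 4)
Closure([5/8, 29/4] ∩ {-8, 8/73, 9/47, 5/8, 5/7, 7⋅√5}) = {5/8, 5/7}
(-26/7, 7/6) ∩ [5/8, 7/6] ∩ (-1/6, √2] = [5/8, 7/6)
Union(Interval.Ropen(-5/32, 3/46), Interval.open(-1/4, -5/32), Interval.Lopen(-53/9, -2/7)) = Union(Interval.Lopen(-53/9, -2/7), Interval.open(-1/4, 3/46))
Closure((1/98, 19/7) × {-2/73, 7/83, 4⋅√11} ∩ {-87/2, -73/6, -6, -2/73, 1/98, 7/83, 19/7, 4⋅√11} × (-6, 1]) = {7/83} × {-2/73, 7/83}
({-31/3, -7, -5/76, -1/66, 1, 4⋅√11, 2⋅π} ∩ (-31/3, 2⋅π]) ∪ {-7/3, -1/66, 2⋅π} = {-7, -7/3, -5/76, -1/66, 1, 2⋅π}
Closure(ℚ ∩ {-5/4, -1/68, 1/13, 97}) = {-5/4, -1/68, 1/13, 97}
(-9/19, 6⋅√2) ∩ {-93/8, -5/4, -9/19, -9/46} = {-9/46}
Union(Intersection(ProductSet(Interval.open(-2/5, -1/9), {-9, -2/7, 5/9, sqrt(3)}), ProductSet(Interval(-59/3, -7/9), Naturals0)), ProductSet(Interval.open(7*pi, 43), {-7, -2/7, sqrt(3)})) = ProductSet(Interval.open(7*pi, 43), {-7, -2/7, sqrt(3)})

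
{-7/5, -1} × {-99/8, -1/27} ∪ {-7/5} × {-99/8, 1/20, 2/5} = ({-7/5} × {-99/8, 1/20, 2/5}) ∪ ({-7/5, -1} × {-99/8, -1/27})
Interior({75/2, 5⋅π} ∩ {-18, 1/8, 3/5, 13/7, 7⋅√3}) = ∅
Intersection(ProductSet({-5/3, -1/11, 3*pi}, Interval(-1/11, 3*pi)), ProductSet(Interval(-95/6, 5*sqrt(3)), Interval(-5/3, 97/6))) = ProductSet({-5/3, -1/11}, Interval(-1/11, 3*pi))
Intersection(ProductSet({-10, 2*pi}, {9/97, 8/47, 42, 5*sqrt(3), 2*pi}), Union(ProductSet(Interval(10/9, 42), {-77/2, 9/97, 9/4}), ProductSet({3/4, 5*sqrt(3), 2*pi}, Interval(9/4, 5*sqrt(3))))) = ProductSet({2*pi}, {9/97, 5*sqrt(3), 2*pi})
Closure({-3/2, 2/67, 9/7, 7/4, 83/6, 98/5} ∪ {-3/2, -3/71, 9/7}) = {-3/2, -3/71, 2/67, 9/7, 7/4, 83/6, 98/5}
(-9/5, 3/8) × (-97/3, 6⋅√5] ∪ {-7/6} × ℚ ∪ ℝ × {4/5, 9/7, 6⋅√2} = ({-7/6} × ℚ) ∪ (ℝ × {4/5, 9/7, 6⋅√2}) ∪ ((-9/5, 3/8) × (-97/3, 6⋅√5])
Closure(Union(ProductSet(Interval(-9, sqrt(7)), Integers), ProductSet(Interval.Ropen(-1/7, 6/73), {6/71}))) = Union(ProductSet(Interval(-9, sqrt(7)), Integers), ProductSet(Interval(-1/7, 6/73), {6/71}))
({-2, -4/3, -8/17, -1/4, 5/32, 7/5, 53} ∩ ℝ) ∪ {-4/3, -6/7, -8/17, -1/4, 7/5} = {-2, -4/3, -6/7, -8/17, -1/4, 5/32, 7/5, 53}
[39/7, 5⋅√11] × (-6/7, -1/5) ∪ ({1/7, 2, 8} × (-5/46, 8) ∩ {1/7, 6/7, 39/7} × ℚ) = ({1/7} × (ℚ ∩ (-5/46, 8))) ∪ ([39/7, 5⋅√11] × (-6/7, -1/5))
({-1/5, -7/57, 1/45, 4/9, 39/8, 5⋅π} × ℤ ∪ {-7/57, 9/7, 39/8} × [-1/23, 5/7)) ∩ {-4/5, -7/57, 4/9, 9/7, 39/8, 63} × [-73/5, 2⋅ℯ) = ({-7/57, 4/9, 39/8} × {-14, -13, …, 5}) ∪ ({-7/57, 9/7, 39/8} × [-1/23, 5/7))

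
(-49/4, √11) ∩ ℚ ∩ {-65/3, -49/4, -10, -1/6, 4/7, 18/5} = {-10, -1/6, 4/7}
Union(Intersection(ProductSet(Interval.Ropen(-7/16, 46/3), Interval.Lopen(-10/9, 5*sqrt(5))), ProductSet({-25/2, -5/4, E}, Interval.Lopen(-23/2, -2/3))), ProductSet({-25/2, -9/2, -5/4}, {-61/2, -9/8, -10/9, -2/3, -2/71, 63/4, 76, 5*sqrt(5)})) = Union(ProductSet({E}, Interval.Lopen(-10/9, -2/3)), ProductSet({-25/2, -9/2, -5/4}, {-61/2, -9/8, -10/9, -2/3, -2/71, 63/4, 76, 5*sqrt(5)}))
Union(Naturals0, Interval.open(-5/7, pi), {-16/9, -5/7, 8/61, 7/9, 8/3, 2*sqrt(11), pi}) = Union({-16/9, 2*sqrt(11)}, Interval(-5/7, pi), Naturals0)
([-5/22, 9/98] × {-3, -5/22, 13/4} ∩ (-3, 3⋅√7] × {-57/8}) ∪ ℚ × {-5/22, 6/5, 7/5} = ℚ × {-5/22, 6/5, 7/5}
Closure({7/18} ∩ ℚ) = {7/18}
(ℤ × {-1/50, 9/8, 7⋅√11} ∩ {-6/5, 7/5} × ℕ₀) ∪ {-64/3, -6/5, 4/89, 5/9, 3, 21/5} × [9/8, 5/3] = {-64/3, -6/5, 4/89, 5/9, 3, 21/5} × [9/8, 5/3]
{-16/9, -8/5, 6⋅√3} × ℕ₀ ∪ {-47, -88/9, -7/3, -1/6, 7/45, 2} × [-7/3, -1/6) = ({-16/9, -8/5, 6⋅√3} × ℕ₀) ∪ ({-47, -88/9, -7/3, -1/6, 7/45, 2} × [-7/3, -1/6))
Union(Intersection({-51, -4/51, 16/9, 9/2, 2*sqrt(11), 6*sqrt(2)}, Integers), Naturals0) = Union({-51}, Naturals0)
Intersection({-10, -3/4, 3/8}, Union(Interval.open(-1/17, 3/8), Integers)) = {-10}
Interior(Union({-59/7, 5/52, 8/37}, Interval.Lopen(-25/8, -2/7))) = Interval.open(-25/8, -2/7)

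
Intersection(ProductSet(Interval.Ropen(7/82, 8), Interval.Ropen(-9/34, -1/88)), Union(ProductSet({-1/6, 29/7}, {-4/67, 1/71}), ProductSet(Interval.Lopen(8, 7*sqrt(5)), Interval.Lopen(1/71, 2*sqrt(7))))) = ProductSet({29/7}, {-4/67})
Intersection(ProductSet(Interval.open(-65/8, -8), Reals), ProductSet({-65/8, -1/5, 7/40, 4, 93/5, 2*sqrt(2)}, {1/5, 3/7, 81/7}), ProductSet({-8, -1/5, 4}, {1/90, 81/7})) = EmptySet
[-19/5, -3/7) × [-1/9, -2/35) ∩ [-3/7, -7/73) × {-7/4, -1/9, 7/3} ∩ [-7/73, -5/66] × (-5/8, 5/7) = ∅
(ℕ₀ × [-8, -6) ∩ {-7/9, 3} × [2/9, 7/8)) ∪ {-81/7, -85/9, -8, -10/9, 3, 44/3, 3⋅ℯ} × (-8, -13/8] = {-81/7, -85/9, -8, -10/9, 3, 44/3, 3⋅ℯ} × (-8, -13/8]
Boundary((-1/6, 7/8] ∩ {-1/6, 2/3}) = {2/3}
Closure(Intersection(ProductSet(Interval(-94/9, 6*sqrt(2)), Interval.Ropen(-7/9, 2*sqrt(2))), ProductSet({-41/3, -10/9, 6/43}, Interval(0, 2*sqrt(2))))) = ProductSet({-10/9, 6/43}, Interval(0, 2*sqrt(2)))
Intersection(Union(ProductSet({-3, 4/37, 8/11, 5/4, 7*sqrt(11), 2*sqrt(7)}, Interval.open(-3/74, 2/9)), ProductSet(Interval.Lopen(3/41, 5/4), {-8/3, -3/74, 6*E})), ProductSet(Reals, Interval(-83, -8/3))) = ProductSet(Interval.Lopen(3/41, 5/4), {-8/3})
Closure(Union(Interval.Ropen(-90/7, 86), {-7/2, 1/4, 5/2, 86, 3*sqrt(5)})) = Interval(-90/7, 86)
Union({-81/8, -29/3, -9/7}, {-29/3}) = {-81/8, -29/3, -9/7}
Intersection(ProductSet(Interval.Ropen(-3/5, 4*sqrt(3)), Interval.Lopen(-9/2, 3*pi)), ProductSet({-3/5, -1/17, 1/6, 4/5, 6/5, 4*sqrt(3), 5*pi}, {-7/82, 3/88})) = ProductSet({-3/5, -1/17, 1/6, 4/5, 6/5}, {-7/82, 3/88})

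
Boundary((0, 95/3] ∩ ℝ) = {0, 95/3}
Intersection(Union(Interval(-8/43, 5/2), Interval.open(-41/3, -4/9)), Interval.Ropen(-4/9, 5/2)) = Interval.Ropen(-8/43, 5/2)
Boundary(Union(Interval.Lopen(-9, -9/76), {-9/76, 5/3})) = {-9, -9/76, 5/3}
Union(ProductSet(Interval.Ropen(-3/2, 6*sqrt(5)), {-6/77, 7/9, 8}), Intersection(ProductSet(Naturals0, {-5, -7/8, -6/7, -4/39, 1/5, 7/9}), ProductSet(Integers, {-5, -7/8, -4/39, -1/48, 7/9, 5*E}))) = Union(ProductSet(Interval.Ropen(-3/2, 6*sqrt(5)), {-6/77, 7/9, 8}), ProductSet(Naturals0, {-5, -7/8, -4/39, 7/9}))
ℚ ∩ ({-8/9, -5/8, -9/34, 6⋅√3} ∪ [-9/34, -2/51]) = {-8/9, -5/8} ∪ (ℚ ∩ [-9/34, -2/51])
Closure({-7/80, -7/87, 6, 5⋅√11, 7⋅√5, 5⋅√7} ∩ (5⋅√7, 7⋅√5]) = {7⋅√5}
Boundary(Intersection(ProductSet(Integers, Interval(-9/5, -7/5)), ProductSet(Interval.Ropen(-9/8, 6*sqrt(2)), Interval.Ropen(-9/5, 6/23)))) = ProductSet(Range(-1, 9, 1), Interval(-9/5, -7/5))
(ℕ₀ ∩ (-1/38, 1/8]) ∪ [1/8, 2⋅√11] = {0} ∪ [1/8, 2⋅√11]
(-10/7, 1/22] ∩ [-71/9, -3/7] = (-10/7, -3/7]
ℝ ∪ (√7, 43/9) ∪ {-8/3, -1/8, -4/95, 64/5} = (-∞, ∞)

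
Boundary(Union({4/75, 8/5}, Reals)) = EmptySet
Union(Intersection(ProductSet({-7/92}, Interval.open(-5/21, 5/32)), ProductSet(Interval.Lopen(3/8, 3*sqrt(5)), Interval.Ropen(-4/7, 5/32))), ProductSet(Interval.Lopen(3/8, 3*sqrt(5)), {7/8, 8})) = ProductSet(Interval.Lopen(3/8, 3*sqrt(5)), {7/8, 8})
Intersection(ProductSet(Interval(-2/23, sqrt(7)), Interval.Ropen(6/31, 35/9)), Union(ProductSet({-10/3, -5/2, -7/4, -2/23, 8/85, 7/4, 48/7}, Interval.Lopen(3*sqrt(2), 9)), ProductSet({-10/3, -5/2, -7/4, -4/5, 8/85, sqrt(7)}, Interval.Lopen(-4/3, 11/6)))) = ProductSet({8/85, sqrt(7)}, Interval(6/31, 11/6))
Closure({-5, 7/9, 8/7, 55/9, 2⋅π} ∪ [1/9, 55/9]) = {-5, 2⋅π} ∪ [1/9, 55/9]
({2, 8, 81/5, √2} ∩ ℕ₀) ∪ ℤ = ℤ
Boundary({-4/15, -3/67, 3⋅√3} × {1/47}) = {-4/15, -3/67, 3⋅√3} × {1/47}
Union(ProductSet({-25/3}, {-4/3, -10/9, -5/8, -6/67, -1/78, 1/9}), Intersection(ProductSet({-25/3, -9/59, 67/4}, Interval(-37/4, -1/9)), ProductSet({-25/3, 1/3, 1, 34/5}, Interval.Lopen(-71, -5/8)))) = ProductSet({-25/3}, Union({-6/67, -1/78, 1/9}, Interval(-37/4, -5/8)))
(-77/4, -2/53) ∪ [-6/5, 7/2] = (-77/4, 7/2]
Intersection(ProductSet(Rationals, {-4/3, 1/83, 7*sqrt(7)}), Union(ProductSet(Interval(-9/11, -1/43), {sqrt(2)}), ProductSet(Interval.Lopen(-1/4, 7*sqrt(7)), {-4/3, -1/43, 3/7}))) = ProductSet(Intersection(Interval.Lopen(-1/4, 7*sqrt(7)), Rationals), {-4/3})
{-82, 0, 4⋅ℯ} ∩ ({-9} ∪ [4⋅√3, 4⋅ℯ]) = {4⋅ℯ}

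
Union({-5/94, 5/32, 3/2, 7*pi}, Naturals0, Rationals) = Union({7*pi}, Rationals)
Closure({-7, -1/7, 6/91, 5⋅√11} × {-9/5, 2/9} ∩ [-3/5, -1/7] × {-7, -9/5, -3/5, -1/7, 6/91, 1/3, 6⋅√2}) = {-1/7} × {-9/5}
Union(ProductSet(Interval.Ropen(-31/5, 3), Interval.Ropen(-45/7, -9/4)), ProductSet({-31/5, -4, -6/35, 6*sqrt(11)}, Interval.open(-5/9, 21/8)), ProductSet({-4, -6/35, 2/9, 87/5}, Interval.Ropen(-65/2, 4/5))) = Union(ProductSet({-31/5, -4, -6/35, 6*sqrt(11)}, Interval.open(-5/9, 21/8)), ProductSet({-4, -6/35, 2/9, 87/5}, Interval.Ropen(-65/2, 4/5)), ProductSet(Interval.Ropen(-31/5, 3), Interval.Ropen(-45/7, -9/4)))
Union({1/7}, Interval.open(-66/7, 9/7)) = Interval.open(-66/7, 9/7)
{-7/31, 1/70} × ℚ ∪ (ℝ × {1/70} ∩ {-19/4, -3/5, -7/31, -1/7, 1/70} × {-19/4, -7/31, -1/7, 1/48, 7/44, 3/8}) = {-7/31, 1/70} × ℚ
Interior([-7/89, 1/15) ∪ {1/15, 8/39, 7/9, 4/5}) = (-7/89, 1/15)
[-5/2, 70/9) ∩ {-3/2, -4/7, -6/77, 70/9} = {-3/2, -4/7, -6/77}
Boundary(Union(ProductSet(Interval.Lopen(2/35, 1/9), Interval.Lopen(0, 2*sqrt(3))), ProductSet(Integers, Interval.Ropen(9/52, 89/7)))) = Union(ProductSet(Complement(Integers, Interval.open(2/35, 1/9)), Interval(9/52, 89/7)), ProductSet({2/35, 1/9}, Interval(0, 2*sqrt(3))), ProductSet(Integers, Interval(2*sqrt(3), 89/7)), ProductSet(Interval(2/35, 1/9), {0, 2*sqrt(3)}))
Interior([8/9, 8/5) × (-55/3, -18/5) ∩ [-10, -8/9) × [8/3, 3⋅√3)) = ∅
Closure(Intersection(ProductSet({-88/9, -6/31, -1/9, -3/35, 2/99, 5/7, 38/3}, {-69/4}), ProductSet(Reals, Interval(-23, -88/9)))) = ProductSet({-88/9, -6/31, -1/9, -3/35, 2/99, 5/7, 38/3}, {-69/4})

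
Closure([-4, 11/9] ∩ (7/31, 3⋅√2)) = [7/31, 11/9]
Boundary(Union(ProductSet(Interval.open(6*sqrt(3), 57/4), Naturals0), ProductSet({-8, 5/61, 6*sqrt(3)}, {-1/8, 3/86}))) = Union(ProductSet({-8, 5/61, 6*sqrt(3)}, {-1/8, 3/86}), ProductSet(Interval(6*sqrt(3), 57/4), Naturals0))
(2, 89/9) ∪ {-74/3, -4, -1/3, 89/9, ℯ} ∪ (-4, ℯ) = {-74/3} ∪ [-4, 89/9]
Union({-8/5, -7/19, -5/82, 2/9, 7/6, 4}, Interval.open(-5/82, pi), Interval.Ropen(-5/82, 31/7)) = Union({-8/5, -7/19}, Interval.Ropen(-5/82, 31/7))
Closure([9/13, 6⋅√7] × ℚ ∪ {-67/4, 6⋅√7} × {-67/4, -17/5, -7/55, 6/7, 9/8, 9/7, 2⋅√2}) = ([9/13, 6⋅√7] × ℝ) ∪ ({-67/4, 6⋅√7} × {-67/4, -17/5, -7/55, 6/7, 9/8, 9/7, 2⋅√2})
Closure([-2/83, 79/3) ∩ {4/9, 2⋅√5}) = {4/9, 2⋅√5}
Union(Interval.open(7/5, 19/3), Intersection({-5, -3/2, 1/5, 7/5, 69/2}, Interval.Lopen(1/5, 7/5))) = Interval.Ropen(7/5, 19/3)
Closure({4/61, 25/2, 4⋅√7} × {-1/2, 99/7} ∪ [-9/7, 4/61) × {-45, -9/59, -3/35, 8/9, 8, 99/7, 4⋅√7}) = ({4/61, 25/2, 4⋅√7} × {-1/2, 99/7}) ∪ ([-9/7, 4/61] × {-45, -9/59, -3/35, 8/9, 8, 99/7, 4⋅√7})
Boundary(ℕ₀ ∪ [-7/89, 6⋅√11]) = {-7/89, 6⋅√11} ∪ (ℕ₀ \ (-7/89, 6⋅√11))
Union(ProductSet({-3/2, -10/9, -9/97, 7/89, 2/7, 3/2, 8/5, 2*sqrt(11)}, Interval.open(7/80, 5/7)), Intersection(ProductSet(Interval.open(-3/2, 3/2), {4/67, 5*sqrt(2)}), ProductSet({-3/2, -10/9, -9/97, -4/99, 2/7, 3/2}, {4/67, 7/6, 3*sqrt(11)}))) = Union(ProductSet({-10/9, -9/97, -4/99, 2/7}, {4/67}), ProductSet({-3/2, -10/9, -9/97, 7/89, 2/7, 3/2, 8/5, 2*sqrt(11)}, Interval.open(7/80, 5/7)))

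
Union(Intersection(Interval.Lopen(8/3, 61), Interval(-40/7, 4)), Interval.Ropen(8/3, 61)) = Interval.Ropen(8/3, 61)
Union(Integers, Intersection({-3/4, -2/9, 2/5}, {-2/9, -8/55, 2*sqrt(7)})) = Union({-2/9}, Integers)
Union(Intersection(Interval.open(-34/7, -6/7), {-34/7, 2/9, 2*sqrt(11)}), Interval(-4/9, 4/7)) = Interval(-4/9, 4/7)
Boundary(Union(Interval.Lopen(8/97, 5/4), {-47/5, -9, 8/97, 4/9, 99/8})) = {-47/5, -9, 8/97, 5/4, 99/8}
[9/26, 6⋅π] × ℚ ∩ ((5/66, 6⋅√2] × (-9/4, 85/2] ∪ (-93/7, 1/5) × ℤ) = [9/26, 6⋅√2] × (ℚ ∩ (-9/4, 85/2])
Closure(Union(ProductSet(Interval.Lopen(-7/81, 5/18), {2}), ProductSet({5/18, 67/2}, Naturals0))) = Union(ProductSet({5/18, 67/2}, Naturals0), ProductSet(Interval(-7/81, 5/18), {2}))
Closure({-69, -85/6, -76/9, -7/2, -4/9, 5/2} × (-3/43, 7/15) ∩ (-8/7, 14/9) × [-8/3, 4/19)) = {-4/9} × [-3/43, 4/19]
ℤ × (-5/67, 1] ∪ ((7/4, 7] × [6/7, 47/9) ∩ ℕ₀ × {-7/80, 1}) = ℤ × (-5/67, 1]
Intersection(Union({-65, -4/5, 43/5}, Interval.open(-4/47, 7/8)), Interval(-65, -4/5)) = {-65, -4/5}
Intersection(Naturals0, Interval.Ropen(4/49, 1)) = EmptySet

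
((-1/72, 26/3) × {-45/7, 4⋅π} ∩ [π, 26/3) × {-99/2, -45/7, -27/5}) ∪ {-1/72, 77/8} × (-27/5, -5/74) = ([π, 26/3) × {-45/7}) ∪ ({-1/72, 77/8} × (-27/5, -5/74))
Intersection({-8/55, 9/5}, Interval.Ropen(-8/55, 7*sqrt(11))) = {-8/55, 9/5}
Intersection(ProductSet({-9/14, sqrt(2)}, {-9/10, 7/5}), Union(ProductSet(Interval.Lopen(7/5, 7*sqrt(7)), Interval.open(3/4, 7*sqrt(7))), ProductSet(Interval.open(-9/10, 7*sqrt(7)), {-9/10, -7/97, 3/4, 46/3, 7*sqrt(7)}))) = Union(ProductSet({sqrt(2)}, {7/5}), ProductSet({-9/14, sqrt(2)}, {-9/10}))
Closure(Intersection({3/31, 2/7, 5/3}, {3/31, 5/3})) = {3/31, 5/3}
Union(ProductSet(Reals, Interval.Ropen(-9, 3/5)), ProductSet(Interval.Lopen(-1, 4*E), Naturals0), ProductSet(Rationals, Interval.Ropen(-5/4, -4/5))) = Union(ProductSet(Interval.Lopen(-1, 4*E), Naturals0), ProductSet(Reals, Interval.Ropen(-9, 3/5)))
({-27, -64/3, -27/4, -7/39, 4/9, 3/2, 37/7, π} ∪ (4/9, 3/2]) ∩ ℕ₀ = {1}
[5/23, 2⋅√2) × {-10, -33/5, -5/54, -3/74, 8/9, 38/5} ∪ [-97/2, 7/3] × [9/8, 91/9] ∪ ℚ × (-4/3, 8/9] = (ℚ × (-4/3, 8/9]) ∪ ([-97/2, 7/3] × [9/8, 91/9]) ∪ ([5/23, 2⋅√2) × {-10, -33/5, -5/54, -3/74, 8/9, 38/5})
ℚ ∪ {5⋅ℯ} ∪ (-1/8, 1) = ℚ ∪ [-1/8, 1] ∪ {5⋅ℯ}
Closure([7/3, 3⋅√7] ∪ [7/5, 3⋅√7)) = [7/5, 3⋅√7]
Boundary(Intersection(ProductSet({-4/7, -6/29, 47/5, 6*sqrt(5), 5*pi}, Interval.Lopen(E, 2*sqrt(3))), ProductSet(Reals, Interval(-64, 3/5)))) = EmptySet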